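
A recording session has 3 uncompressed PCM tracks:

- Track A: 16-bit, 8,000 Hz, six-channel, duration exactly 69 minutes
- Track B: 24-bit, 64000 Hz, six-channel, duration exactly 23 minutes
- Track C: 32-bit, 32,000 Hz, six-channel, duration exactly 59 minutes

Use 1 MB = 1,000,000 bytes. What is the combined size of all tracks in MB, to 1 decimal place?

4705.9 MB

Track A: exactly 69 minutes = 4,140 s; 8,000 × 4,140 × 2 × 6 = 397,440,000 bytes.
Track B: exactly 23 minutes = 1,380 s; 64,000 × 1,380 × 3 × 6 = 1,589,760,000 bytes.
Track C: exactly 59 minutes = 3,540 s; 32,000 × 3,540 × 4 × 6 = 2,718,720,000 bytes.
Total = 4,705,920,000 bytes = 4705.9 MB.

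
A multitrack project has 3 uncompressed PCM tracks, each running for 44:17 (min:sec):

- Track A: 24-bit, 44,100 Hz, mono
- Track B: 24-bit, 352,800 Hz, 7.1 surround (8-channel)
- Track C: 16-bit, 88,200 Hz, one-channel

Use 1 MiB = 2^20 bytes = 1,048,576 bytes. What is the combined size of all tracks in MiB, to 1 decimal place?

22237.4 MiB

44:17 (min:sec) = 2,657 s.
Track A: 44,100 × 2,657 × 3 × 1 = 351,521,100 bytes.
Track B: 352,800 × 2,657 × 3 × 8 = 22,497,350,400 bytes.
Track C: 88,200 × 2,657 × 2 × 1 = 468,694,800 bytes.
Total = 23,317,566,300 bytes = 22237.4 MiB.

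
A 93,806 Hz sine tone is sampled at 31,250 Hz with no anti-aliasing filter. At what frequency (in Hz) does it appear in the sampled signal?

Nyquist = 31,250/2 = 15,625 Hz; 93,806 Hz exceeds it.
Alias = |93,806 − 3×31,250| = |93,806 − 93,750| = 56 Hz.

56 Hz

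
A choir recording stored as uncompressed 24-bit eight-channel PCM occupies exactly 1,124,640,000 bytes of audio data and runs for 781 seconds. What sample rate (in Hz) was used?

60,000 Hz

Bytes = sample_rate × seconds × bytes_per_sample × channels.
sample_rate = 1,124,640,000 / (781 × 3 × 8) = 1,124,640,000 / 18,744 = 60,000 Hz.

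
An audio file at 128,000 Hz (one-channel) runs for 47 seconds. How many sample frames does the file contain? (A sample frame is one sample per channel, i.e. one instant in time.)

6,016,000 sample frames

128,000 samples/s × 47 s = 6,016,000 frames.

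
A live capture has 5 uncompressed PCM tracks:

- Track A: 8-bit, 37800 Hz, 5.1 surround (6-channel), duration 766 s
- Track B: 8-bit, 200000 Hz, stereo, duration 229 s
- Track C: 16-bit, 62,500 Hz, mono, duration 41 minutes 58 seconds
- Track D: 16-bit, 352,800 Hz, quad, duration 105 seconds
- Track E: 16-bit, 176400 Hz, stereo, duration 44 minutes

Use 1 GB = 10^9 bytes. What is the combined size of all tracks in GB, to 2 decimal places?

2.74 GB

Track A: 37,800 × 766 × 1 × 6 = 173,728,800 bytes.
Track B: 200,000 × 229 × 1 × 2 = 91,600,000 bytes.
Track C: 41 minutes 58 seconds = 2,518 s; 62,500 × 2,518 × 2 × 1 = 314,750,000 bytes.
Track D: 352,800 × 105 × 2 × 4 = 296,352,000 bytes.
Track E: 44 minutes = 2,640 s; 176,400 × 2,640 × 2 × 2 = 1,862,784,000 bytes.
Total = 2,739,214,800 bytes = 2.74 GB.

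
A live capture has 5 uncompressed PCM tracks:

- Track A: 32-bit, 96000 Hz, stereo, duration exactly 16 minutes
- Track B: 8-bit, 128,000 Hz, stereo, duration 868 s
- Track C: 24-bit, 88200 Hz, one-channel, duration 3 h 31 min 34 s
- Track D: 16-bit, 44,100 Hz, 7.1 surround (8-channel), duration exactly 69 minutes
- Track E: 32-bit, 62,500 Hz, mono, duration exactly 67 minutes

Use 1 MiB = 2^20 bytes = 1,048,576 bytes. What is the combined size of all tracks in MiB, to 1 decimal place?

7862.6 MiB

Track A: exactly 16 minutes = 960 s; 96,000 × 960 × 4 × 2 = 737,280,000 bytes.
Track B: 128,000 × 868 × 1 × 2 = 222,208,000 bytes.
Track C: 3 h 31 min 34 s = 12,694 s; 88,200 × 12,694 × 3 × 1 = 3,358,832,400 bytes.
Track D: exactly 69 minutes = 4,140 s; 44,100 × 4,140 × 2 × 8 = 2,921,184,000 bytes.
Track E: exactly 67 minutes = 4,020 s; 62,500 × 4,020 × 4 × 1 = 1,005,000,000 bytes.
Total = 8,244,504,400 bytes = 7862.6 MiB.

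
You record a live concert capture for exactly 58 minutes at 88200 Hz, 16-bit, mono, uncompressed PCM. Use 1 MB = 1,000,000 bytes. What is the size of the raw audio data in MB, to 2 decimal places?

613.87 MB

Duration = exactly 58 minutes = 3,480 s.
Bytes = 88,200 samples/s × 3,480 s × 2 bytes/sample × 1 ch = 613,872,000 bytes.
613,872,000 / 1,000,000 = 613.87 MB.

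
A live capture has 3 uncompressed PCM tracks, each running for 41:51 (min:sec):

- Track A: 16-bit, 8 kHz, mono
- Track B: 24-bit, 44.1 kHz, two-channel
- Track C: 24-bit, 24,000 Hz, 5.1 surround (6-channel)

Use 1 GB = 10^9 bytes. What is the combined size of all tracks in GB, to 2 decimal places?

1.79 GB

41:51 (min:sec) = 2,511 s.
Track A: 8,000 × 2,511 × 2 × 1 = 40,176,000 bytes.
Track B: 44,100 × 2,511 × 3 × 2 = 664,410,600 bytes.
Track C: 24,000 × 2,511 × 3 × 6 = 1,084,752,000 bytes.
Total = 1,789,338,600 bytes = 1.79 GB.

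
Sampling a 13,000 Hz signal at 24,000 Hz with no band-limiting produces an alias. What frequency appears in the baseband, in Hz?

Nyquist = 24,000/2 = 12,000 Hz; 13,000 Hz exceeds it.
Alias = |13,000 − 1×24,000| = |13,000 − 24,000| = 11,000 Hz.

11,000 Hz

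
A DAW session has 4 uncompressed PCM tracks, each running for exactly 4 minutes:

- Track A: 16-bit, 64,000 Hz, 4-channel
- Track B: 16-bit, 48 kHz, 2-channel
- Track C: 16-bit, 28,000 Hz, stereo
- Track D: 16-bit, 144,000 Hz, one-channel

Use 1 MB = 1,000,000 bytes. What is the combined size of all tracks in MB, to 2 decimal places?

264.96 MB

exactly 4 minutes = 240 s.
Track A: 64,000 × 240 × 2 × 4 = 122,880,000 bytes.
Track B: 48,000 × 240 × 2 × 2 = 46,080,000 bytes.
Track C: 28,000 × 240 × 2 × 2 = 26,880,000 bytes.
Track D: 144,000 × 240 × 2 × 1 = 69,120,000 bytes.
Total = 264,960,000 bytes = 264.96 MB.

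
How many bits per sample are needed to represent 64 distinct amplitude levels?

log2(64) = 6.

6 bits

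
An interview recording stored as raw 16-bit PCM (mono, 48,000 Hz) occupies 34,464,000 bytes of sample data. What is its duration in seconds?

359 seconds

Byte rate = 48,000 × 2 × 1 = 96,000 bytes/s.
Duration = 34,464,000 / 96,000 = 359 s.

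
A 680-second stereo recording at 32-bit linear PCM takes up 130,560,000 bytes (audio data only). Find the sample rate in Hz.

Bytes = sample_rate × seconds × bytes_per_sample × channels.
sample_rate = 130,560,000 / (680 × 4 × 2) = 130,560,000 / 5,440 = 24,000 Hz.

24,000 Hz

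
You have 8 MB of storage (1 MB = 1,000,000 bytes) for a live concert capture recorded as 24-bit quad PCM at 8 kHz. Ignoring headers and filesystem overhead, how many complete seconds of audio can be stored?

83 seconds

Uncompressed byte rate = 8,000 × 3 × 4 = 96,000 bytes/s.
Capacity = 8 × 1,000,000 = 8,000,000 bytes.
8,000,000 / 96,000 ≈ 83.33 s → 83 seconds.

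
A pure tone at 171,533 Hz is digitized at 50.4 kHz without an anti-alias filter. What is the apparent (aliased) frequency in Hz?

20,333 Hz

Nyquist = 50,400/2 = 25,200 Hz; 171,533 Hz exceeds it.
Alias = |171,533 − 3×50,400| = |171,533 − 151,200| = 20,333 Hz.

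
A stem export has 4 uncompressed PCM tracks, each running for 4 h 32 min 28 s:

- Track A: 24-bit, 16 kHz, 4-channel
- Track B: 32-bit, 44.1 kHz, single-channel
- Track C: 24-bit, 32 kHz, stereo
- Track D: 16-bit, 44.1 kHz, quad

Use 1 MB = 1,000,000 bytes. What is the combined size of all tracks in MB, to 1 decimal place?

14929.0 MB

4 h 32 min 28 s = 16,348 s.
Track A: 16,000 × 16,348 × 3 × 4 = 3,138,816,000 bytes.
Track B: 44,100 × 16,348 × 4 × 1 = 2,883,787,200 bytes.
Track C: 32,000 × 16,348 × 3 × 2 = 3,138,816,000 bytes.
Track D: 44,100 × 16,348 × 2 × 4 = 5,767,574,400 bytes.
Total = 14,928,993,600 bytes = 14929.0 MB.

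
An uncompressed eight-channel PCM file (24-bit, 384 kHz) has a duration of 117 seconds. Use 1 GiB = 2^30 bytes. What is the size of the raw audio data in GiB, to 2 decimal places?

Bytes = 384,000 samples/s × 117 s × 3 bytes/sample × 8 ch = 1,078,272,000 bytes.
1,078,272,000 / 1,073,741,824 = 1.00 GiB.

1.00 GiB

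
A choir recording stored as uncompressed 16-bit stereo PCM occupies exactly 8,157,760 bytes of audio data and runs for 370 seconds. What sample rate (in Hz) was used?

Bytes = sample_rate × seconds × bytes_per_sample × channels.
sample_rate = 8,157,760 / (370 × 2 × 2) = 8,157,760 / 1,480 = 5,512 Hz.

5,512 Hz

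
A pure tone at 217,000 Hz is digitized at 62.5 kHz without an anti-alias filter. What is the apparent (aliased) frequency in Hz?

Nyquist = 62,500/2 = 31,250 Hz; 217,000 Hz exceeds it.
Alias = |217,000 − 3×62,500| = |217,000 − 187,500| = 29,500 Hz.

29,500 Hz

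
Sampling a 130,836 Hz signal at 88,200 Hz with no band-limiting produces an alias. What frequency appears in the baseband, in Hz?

42,636 Hz

Nyquist = 88,200/2 = 44,100 Hz; 130,836 Hz exceeds it.
Alias = |130,836 − 1×88,200| = |130,836 − 88,200| = 42,636 Hz.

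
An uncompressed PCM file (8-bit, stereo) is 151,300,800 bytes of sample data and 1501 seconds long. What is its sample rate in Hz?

50,400 Hz

Bytes = sample_rate × seconds × bytes_per_sample × channels.
sample_rate = 151,300,800 / (1,501 × 1 × 2) = 151,300,800 / 3,002 = 50,400 Hz.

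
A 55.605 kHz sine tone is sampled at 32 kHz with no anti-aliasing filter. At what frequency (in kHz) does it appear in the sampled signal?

Nyquist = 32,000/2 = 16,000 Hz; 55,605 Hz exceeds it.
Alias = |55,605 − 2×32,000| = |55,605 − 64,000| = 8,395 Hz = 8.395 kHz.

8.395 kHz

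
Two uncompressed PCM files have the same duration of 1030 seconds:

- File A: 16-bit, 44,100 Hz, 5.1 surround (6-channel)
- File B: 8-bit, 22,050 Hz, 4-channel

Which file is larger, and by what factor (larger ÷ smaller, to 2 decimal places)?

File A, by a factor of 6.00

File A: 44,100 × 2 × 6 = 529,200 bytes/s.
File B: 22,050 × 1 × 4 = 88,200 bytes/s.
File A is larger; ratio = 545,076,000 / 90,846,000 = 6.00.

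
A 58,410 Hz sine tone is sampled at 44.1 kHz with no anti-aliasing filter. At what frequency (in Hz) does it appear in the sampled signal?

14,310 Hz

Nyquist = 44,100/2 = 22,050 Hz; 58,410 Hz exceeds it.
Alias = |58,410 − 1×44,100| = |58,410 − 44,100| = 14,310 Hz.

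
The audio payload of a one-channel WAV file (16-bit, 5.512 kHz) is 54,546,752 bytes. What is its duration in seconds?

Byte rate = 5,512 × 2 × 1 = 11,024 bytes/s.
Duration = 54,546,752 / 11,024 = 4,948 s.

4,948 seconds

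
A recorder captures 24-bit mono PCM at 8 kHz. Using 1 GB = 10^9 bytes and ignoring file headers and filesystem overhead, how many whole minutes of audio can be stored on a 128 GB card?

Uncompressed byte rate = 8,000 × 3 × 1 = 24,000 bytes/s.
Capacity = 128 × 1,000,000,000 = 128,000,000,000 bytes.
128,000,000,000 / 24,000 ≈ 5333333.33 s → 88,888 minutes.

88,888 minutes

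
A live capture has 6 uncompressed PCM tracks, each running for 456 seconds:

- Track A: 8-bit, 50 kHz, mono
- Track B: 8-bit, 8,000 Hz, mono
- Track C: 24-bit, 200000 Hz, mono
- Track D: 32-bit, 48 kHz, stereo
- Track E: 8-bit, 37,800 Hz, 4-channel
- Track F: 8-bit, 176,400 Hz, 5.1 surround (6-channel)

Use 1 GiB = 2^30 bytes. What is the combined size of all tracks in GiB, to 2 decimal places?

Track A: 50,000 × 456 × 1 × 1 = 22,800,000 bytes.
Track B: 8,000 × 456 × 1 × 1 = 3,648,000 bytes.
Track C: 200,000 × 456 × 3 × 1 = 273,600,000 bytes.
Track D: 48,000 × 456 × 4 × 2 = 175,104,000 bytes.
Track E: 37,800 × 456 × 1 × 4 = 68,947,200 bytes.
Track F: 176,400 × 456 × 1 × 6 = 482,630,400 bytes.
Total = 1,026,729,600 bytes = 0.96 GiB.

0.96 GiB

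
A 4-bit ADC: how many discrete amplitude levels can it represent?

2^4 = 16.

16 levels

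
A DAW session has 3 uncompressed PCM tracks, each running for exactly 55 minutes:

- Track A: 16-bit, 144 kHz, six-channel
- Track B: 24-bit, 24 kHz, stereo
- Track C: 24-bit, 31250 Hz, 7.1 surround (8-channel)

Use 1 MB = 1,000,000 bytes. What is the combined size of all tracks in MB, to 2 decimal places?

exactly 55 minutes = 3,300 s.
Track A: 144,000 × 3,300 × 2 × 6 = 5,702,400,000 bytes.
Track B: 24,000 × 3,300 × 3 × 2 = 475,200,000 bytes.
Track C: 31,250 × 3,300 × 3 × 8 = 2,475,000,000 bytes.
Total = 8,652,600,000 bytes = 8652.60 MB.

8652.60 MB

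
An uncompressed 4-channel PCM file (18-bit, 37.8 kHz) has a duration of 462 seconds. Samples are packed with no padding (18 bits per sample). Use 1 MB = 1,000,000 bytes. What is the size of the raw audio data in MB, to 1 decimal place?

157.2 MB

Bits = 37,800 × 462 × 18 × 4 = 1,257,379,200 bits = 157,172,400 bytes.
157,172,400 / 1,000,000 = 157.2 MB.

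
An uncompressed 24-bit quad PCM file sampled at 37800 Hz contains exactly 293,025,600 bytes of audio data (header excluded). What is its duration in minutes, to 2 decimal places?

10.77 minutes

Byte rate = 37,800 × 3 × 4 = 453,600 bytes/s.
Duration = 293,025,600 / 453,600 = 646 s.
646 s / 60 = 10.77 minutes.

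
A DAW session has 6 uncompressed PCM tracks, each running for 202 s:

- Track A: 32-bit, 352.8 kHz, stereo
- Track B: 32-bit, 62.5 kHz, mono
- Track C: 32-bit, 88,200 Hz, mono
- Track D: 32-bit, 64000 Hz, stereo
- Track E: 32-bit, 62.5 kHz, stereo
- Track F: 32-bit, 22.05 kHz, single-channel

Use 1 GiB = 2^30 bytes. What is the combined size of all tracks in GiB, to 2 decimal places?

Track A: 352,800 × 202 × 4 × 2 = 570,124,800 bytes.
Track B: 62,500 × 202 × 4 × 1 = 50,500,000 bytes.
Track C: 88,200 × 202 × 4 × 1 = 71,265,600 bytes.
Track D: 64,000 × 202 × 4 × 2 = 103,424,000 bytes.
Track E: 62,500 × 202 × 4 × 2 = 101,000,000 bytes.
Track F: 22,050 × 202 × 4 × 1 = 17,816,400 bytes.
Total = 914,130,800 bytes = 0.85 GiB.

0.85 GiB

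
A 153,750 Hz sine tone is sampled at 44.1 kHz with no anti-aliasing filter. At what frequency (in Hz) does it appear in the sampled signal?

21,450 Hz

Nyquist = 44,100/2 = 22,050 Hz; 153,750 Hz exceeds it.
Alias = |153,750 − 3×44,100| = |153,750 − 132,300| = 21,450 Hz.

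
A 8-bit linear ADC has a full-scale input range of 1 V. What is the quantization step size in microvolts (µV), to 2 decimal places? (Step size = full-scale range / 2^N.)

1 V / 2^8 = 1 / 256 V = 3906.25 µV.

3906.25 µV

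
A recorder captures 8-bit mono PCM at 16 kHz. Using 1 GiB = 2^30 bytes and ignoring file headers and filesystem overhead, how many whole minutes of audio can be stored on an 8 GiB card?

8,947 minutes

Uncompressed byte rate = 16,000 × 1 × 1 = 16,000 bytes/s.
Capacity = 8 × 1,073,741,824 = 8,589,934,592 bytes.
8,589,934,592 / 16,000 ≈ 536870.91 s → 8,947 minutes.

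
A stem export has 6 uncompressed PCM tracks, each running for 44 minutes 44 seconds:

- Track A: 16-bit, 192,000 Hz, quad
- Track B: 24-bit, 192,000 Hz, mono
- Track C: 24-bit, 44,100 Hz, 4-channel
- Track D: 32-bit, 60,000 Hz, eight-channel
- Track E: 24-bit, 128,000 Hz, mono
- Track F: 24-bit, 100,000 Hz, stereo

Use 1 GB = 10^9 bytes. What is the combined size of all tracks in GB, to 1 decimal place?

44 minutes 44 seconds = 2,684 s.
Track A: 192,000 × 2,684 × 2 × 4 = 4,122,624,000 bytes.
Track B: 192,000 × 2,684 × 3 × 1 = 1,545,984,000 bytes.
Track C: 44,100 × 2,684 × 3 × 4 = 1,420,372,800 bytes.
Track D: 60,000 × 2,684 × 4 × 8 = 5,153,280,000 bytes.
Track E: 128,000 × 2,684 × 3 × 1 = 1,030,656,000 bytes.
Track F: 100,000 × 2,684 × 3 × 2 = 1,610,400,000 bytes.
Total = 14,883,316,800 bytes = 14.9 GB.

14.9 GB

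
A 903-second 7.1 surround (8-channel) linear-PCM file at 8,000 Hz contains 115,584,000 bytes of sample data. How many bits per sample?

Bytes per sample = 115,584,000 / (8,000 × 903 × 8) = 115,584,000 / 57,792,000 = 2.
Bit depth = 2 × 8 = 16 bits.

16 bits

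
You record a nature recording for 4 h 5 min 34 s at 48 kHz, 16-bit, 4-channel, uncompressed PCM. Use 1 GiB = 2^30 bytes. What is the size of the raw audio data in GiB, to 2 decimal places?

Duration = 4 h 5 min 34 s = 14,734 s.
Bytes = 48,000 samples/s × 14,734 s × 2 bytes/sample × 4 ch = 5,657,856,000 bytes.
5,657,856,000 / 1,073,741,824 = 5.27 GiB.

5.27 GiB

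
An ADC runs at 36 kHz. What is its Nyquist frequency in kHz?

18 kHz

Nyquist frequency = sample rate / 2 = 36,000 / 2 = 18 kHz.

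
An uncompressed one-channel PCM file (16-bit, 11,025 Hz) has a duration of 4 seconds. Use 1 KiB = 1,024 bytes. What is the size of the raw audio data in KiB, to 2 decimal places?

86.13 KiB

Bytes = 11,025 samples/s × 4 s × 2 bytes/sample × 1 ch = 88,200 bytes.
88,200 / 1,024 = 86.13 KiB.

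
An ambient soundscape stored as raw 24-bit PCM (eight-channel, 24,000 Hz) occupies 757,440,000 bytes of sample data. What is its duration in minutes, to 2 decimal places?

21.92 minutes

Byte rate = 24,000 × 3 × 8 = 576,000 bytes/s.
Duration = 757,440,000 / 576,000 = 1,315 s.
1,315 s / 60 = 21.92 minutes.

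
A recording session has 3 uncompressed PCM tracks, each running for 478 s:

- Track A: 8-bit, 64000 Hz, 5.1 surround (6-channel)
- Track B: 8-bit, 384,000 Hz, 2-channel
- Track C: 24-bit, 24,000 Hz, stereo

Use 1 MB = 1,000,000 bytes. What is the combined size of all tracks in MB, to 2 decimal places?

Track A: 64,000 × 478 × 1 × 6 = 183,552,000 bytes.
Track B: 384,000 × 478 × 1 × 2 = 367,104,000 bytes.
Track C: 24,000 × 478 × 3 × 2 = 68,832,000 bytes.
Total = 619,488,000 bytes = 619.49 MB.

619.49 MB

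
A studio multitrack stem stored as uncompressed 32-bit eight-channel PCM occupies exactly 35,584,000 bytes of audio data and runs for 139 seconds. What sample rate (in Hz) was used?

8,000 Hz

Bytes = sample_rate × seconds × bytes_per_sample × channels.
sample_rate = 35,584,000 / (139 × 4 × 8) = 35,584,000 / 4,448 = 8,000 Hz.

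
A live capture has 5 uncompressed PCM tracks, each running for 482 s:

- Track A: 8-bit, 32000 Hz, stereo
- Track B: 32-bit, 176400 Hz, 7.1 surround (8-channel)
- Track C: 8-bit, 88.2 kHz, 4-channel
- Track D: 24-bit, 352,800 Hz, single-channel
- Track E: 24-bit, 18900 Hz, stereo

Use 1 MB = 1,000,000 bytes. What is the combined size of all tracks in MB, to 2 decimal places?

3486.50 MB

Track A: 32,000 × 482 × 1 × 2 = 30,848,000 bytes.
Track B: 176,400 × 482 × 4 × 8 = 2,720,793,600 bytes.
Track C: 88,200 × 482 × 1 × 4 = 170,049,600 bytes.
Track D: 352,800 × 482 × 3 × 1 = 510,148,800 bytes.
Track E: 18,900 × 482 × 3 × 2 = 54,658,800 bytes.
Total = 3,486,498,800 bytes = 3486.50 MB.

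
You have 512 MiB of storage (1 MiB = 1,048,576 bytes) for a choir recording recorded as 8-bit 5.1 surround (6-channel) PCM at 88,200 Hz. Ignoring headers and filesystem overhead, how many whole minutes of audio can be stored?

Uncompressed byte rate = 88,200 × 1 × 6 = 529,200 bytes/s.
Capacity = 512 × 1,048,576 = 536,870,912 bytes.
536,870,912 / 529,200 ≈ 1014.5 s → 16 minutes.

16 minutes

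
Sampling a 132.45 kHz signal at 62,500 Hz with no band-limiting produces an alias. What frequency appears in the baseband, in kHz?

7.45 kHz

Nyquist = 62,500/2 = 31,250 Hz; 132,450 Hz exceeds it.
Alias = |132,450 − 2×62,500| = |132,450 − 125,000| = 7,450 Hz = 7.45 kHz.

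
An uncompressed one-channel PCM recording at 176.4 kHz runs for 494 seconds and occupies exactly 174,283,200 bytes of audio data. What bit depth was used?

Bytes per sample = 174,283,200 / (176,400 × 494 × 1) = 174,283,200 / 87,141,600 = 2.
Bit depth = 2 × 8 = 16 bits.

16 bits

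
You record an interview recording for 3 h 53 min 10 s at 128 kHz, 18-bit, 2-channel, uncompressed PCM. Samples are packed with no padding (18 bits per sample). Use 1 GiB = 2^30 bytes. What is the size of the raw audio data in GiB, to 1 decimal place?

7.5 GiB

Duration = 3 h 53 min 10 s = 13,990 s.
Bits = 128,000 × 13,990 × 18 × 2 = 64,465,920,000 bits = 8,058,240,000 bytes.
8,058,240,000 / 1,073,741,824 = 7.5 GiB.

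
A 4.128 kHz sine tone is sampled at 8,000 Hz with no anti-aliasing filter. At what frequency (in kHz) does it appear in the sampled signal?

3.872 kHz

Nyquist = 8,000/2 = 4,000 Hz; 4,128 Hz exceeds it.
Alias = |4,128 − 1×8,000| = |4,128 − 8,000| = 3,872 Hz = 3.872 kHz.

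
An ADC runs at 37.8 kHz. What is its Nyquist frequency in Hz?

Nyquist frequency = sample rate / 2 = 37,800 / 2 = 18,900 Hz.

18,900 Hz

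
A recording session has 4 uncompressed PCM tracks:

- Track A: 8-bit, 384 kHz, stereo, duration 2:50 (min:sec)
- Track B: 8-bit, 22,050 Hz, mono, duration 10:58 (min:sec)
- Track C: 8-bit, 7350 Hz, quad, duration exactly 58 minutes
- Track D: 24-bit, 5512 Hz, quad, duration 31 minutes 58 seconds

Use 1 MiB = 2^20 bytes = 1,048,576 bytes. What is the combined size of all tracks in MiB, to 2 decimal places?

356.91 MiB

Track A: 2:50 (min:sec) = 170 s; 384,000 × 170 × 1 × 2 = 130,560,000 bytes.
Track B: 10:58 (min:sec) = 658 s; 22,050 × 658 × 1 × 1 = 14,508,900 bytes.
Track C: exactly 58 minutes = 3,480 s; 7,350 × 3,480 × 1 × 4 = 102,312,000 bytes.
Track D: 31 minutes 58 seconds = 1,918 s; 5,512 × 1,918 × 3 × 4 = 126,864,192 bytes.
Total = 374,245,092 bytes = 356.91 MiB.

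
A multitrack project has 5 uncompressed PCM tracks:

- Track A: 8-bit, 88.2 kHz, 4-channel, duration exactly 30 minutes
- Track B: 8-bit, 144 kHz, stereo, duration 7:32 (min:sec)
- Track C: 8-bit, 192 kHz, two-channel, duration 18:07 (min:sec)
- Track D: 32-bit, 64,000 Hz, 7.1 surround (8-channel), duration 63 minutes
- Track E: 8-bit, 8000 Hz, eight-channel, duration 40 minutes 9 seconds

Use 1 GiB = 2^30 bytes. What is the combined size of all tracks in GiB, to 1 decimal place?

Track A: exactly 30 minutes = 1,800 s; 88,200 × 1,800 × 1 × 4 = 635,040,000 bytes.
Track B: 7:32 (min:sec) = 452 s; 144,000 × 452 × 1 × 2 = 130,176,000 bytes.
Track C: 18:07 (min:sec) = 1,087 s; 192,000 × 1,087 × 1 × 2 = 417,408,000 bytes.
Track D: 63 minutes = 3,780 s; 64,000 × 3,780 × 4 × 8 = 7,741,440,000 bytes.
Track E: 40 minutes 9 seconds = 2,409 s; 8,000 × 2,409 × 1 × 8 = 154,176,000 bytes.
Total = 9,078,240,000 bytes = 8.5 GiB.

8.5 GiB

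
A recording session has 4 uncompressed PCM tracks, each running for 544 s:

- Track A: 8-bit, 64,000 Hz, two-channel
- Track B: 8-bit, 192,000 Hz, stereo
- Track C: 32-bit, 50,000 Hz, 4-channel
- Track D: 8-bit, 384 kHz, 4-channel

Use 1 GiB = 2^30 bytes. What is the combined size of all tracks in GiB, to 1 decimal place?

Track A: 64,000 × 544 × 1 × 2 = 69,632,000 bytes.
Track B: 192,000 × 544 × 1 × 2 = 208,896,000 bytes.
Track C: 50,000 × 544 × 4 × 4 = 435,200,000 bytes.
Track D: 384,000 × 544 × 1 × 4 = 835,584,000 bytes.
Total = 1,549,312,000 bytes = 1.4 GiB.

1.4 GiB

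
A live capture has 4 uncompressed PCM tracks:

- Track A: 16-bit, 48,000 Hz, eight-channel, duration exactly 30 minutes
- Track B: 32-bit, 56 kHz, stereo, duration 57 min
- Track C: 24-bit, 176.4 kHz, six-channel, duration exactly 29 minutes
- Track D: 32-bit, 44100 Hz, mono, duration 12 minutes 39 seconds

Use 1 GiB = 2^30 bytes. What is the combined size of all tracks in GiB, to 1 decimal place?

Track A: exactly 30 minutes = 1,800 s; 48,000 × 1,800 × 2 × 8 = 1,382,400,000 bytes.
Track B: 57 min = 3,420 s; 56,000 × 3,420 × 4 × 2 = 1,532,160,000 bytes.
Track C: exactly 29 minutes = 1,740 s; 176,400 × 1,740 × 3 × 6 = 5,524,848,000 bytes.
Track D: 12 minutes 39 seconds = 759 s; 44,100 × 759 × 4 × 1 = 133,887,600 bytes.
Total = 8,573,295,600 bytes = 8.0 GiB.

8.0 GiB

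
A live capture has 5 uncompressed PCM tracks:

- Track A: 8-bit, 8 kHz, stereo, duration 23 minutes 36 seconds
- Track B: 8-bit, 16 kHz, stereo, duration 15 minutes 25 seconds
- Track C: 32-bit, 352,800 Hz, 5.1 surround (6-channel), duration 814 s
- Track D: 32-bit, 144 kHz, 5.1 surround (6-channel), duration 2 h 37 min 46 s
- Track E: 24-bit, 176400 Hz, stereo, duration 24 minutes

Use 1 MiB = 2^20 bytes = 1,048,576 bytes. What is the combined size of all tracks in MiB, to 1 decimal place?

Track A: 23 minutes 36 seconds = 1,416 s; 8,000 × 1,416 × 1 × 2 = 22,656,000 bytes.
Track B: 15 minutes 25 seconds = 925 s; 16,000 × 925 × 1 × 2 = 29,600,000 bytes.
Track C: 352,800 × 814 × 4 × 6 = 6,892,300,800 bytes.
Track D: 2 h 37 min 46 s = 9,466 s; 144,000 × 9,466 × 4 × 6 = 32,714,496,000 bytes.
Track E: 24 minutes = 1,440 s; 176,400 × 1,440 × 3 × 2 = 1,524,096,000 bytes.
Total = 41,183,148,800 bytes = 39275.3 MiB.

39275.3 MiB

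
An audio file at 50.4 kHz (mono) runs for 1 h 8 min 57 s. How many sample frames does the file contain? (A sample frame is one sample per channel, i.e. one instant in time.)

1 h 8 min 57 s = 4,137 s.
50,400 samples/s × 4,137 s = 208,504,800 frames.

208,504,800 sample frames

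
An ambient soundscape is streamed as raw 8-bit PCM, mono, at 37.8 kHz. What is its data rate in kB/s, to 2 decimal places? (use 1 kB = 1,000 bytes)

37.80 kB/s

Bit rate = 37,800 × 8 × 1 = 302,400 bits/s.
302,400 / 8 = 37,800 B/s = 37.80 kB/s.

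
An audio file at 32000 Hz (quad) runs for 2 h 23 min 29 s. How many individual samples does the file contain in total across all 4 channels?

2 h 23 min 29 s = 8,609 s.
32,000 × 8,609 s × 4 ch = 1,101,952,000 samples.

1,101,952,000 samples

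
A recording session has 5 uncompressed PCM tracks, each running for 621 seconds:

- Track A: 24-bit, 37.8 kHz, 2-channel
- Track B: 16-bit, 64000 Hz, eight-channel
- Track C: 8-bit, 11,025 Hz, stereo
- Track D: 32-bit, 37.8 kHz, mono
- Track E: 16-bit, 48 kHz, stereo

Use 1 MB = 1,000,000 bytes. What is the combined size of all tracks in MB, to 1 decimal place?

1003.6 MB

Track A: 37,800 × 621 × 3 × 2 = 140,842,800 bytes.
Track B: 64,000 × 621 × 2 × 8 = 635,904,000 bytes.
Track C: 11,025 × 621 × 1 × 2 = 13,693,050 bytes.
Track D: 37,800 × 621 × 4 × 1 = 93,895,200 bytes.
Track E: 48,000 × 621 × 2 × 2 = 119,232,000 bytes.
Total = 1,003,567,050 bytes = 1003.6 MB.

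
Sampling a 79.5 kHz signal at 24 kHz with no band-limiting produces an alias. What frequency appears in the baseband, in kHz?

Nyquist = 24,000/2 = 12,000 Hz; 79,500 Hz exceeds it.
Alias = |79,500 − 3×24,000| = |79,500 − 72,000| = 7,500 Hz = 7.5 kHz.

7.5 kHz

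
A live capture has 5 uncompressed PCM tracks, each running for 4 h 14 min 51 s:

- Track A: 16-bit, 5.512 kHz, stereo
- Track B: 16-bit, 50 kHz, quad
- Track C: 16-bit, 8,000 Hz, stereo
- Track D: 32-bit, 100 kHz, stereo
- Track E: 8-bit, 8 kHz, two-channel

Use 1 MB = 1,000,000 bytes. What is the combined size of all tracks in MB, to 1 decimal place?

4 h 14 min 51 s = 15,291 s.
Track A: 5,512 × 15,291 × 2 × 2 = 337,135,968 bytes.
Track B: 50,000 × 15,291 × 2 × 4 = 6,116,400,000 bytes.
Track C: 8,000 × 15,291 × 2 × 2 = 489,312,000 bytes.
Track D: 100,000 × 15,291 × 4 × 2 = 12,232,800,000 bytes.
Track E: 8,000 × 15,291 × 1 × 2 = 244,656,000 bytes.
Total = 19,420,303,968 bytes = 19420.3 MB.

19420.3 MB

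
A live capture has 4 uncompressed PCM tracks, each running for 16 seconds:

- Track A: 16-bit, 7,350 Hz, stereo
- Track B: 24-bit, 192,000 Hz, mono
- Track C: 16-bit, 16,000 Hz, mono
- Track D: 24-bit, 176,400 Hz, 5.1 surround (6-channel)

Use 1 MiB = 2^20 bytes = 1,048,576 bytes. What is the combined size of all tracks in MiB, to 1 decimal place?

58.2 MiB

Track A: 7,350 × 16 × 2 × 2 = 470,400 bytes.
Track B: 192,000 × 16 × 3 × 1 = 9,216,000 bytes.
Track C: 16,000 × 16 × 2 × 1 = 512,000 bytes.
Track D: 176,400 × 16 × 3 × 6 = 50,803,200 bytes.
Total = 61,001,600 bytes = 58.2 MiB.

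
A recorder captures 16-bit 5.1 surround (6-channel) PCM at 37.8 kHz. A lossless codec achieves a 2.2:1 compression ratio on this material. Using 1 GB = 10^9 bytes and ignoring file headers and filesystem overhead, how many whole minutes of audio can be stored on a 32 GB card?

2,586 minutes

Uncompressed byte rate = 37,800 × 2 × 6 = 453,600 bytes/s.
After 2.2:1 compression, effective rate ≈ 206181.82 bytes/s.
Capacity = 32 × 1,000,000,000 = 32,000,000,000 bytes.
32,000,000,000 / effective rate ≈ 155202.82 s → 2,586 minutes.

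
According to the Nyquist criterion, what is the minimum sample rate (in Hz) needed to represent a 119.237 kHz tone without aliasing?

Minimum sample rate = 2 × 119,237 Hz = 238,474 Hz.

238,474 Hz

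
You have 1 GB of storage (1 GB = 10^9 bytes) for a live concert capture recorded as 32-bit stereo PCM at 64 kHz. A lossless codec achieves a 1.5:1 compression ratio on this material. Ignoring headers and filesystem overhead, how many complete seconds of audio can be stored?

Uncompressed byte rate = 64,000 × 4 × 2 = 512,000 bytes/s.
After 1.5:1 compression, effective rate ≈ 341333.33 bytes/s.
Capacity = 1 × 1,000,000,000 = 1,000,000,000 bytes.
1,000,000,000 / effective rate ≈ 2929.69 s → 2,929 seconds.

2,929 seconds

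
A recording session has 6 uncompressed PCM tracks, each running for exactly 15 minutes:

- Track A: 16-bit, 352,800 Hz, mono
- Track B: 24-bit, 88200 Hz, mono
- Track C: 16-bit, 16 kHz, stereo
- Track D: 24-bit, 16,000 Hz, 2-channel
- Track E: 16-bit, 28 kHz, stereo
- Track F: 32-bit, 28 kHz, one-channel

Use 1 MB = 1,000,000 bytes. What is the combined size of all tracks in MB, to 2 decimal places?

1218.78 MB

exactly 15 minutes = 900 s.
Track A: 352,800 × 900 × 2 × 1 = 635,040,000 bytes.
Track B: 88,200 × 900 × 3 × 1 = 238,140,000 bytes.
Track C: 16,000 × 900 × 2 × 2 = 57,600,000 bytes.
Track D: 16,000 × 900 × 3 × 2 = 86,400,000 bytes.
Track E: 28,000 × 900 × 2 × 2 = 100,800,000 bytes.
Track F: 28,000 × 900 × 4 × 1 = 100,800,000 bytes.
Total = 1,218,780,000 bytes = 1218.78 MB.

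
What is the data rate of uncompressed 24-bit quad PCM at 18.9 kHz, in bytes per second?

Bit rate = 18,900 × 24 × 4 = 1,814,400 bits/s.
1,814,400 / 8 = 226,800 bytes/s.

226,800 bytes/s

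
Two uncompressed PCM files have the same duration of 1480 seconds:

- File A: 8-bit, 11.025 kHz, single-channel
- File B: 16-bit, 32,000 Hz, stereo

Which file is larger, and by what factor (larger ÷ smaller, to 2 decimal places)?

File A: 11,025 × 1 × 1 = 11,025 bytes/s.
File B: 32,000 × 2 × 2 = 128,000 bytes/s.
File B is larger; ratio = 189,440,000 / 16,317,000 = 11.61.

File B, by a factor of 11.61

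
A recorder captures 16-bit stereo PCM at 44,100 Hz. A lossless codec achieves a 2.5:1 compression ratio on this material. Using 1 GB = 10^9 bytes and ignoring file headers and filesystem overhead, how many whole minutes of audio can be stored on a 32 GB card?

Uncompressed byte rate = 44,100 × 2 × 2 = 176,400 bytes/s.
After 2.5:1 compression, effective rate ≈ 70560 bytes/s.
Capacity = 32 × 1,000,000,000 = 32,000,000,000 bytes.
32,000,000,000 / effective rate ≈ 453514.74 s → 7,558 minutes.

7,558 minutes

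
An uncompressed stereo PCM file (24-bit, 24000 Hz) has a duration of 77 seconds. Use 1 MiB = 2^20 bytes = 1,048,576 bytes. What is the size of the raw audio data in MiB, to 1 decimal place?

10.6 MiB

Bytes = 24,000 samples/s × 77 s × 3 bytes/sample × 2 ch = 11,088,000 bytes.
11,088,000 / 1,048,576 = 10.6 MiB.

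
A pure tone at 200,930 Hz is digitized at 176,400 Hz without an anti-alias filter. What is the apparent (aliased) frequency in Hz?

Nyquist = 176,400/2 = 88,200 Hz; 200,930 Hz exceeds it.
Alias = |200,930 − 1×176,400| = |200,930 − 176,400| = 24,530 Hz.

24,530 Hz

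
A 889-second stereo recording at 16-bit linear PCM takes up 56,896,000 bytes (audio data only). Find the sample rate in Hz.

16,000 Hz

Bytes = sample_rate × seconds × bytes_per_sample × channels.
sample_rate = 56,896,000 / (889 × 2 × 2) = 56,896,000 / 3,556 = 16,000 Hz.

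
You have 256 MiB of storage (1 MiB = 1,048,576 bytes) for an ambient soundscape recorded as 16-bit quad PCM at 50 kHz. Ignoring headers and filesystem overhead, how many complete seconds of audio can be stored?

671 seconds

Uncompressed byte rate = 50,000 × 2 × 4 = 400,000 bytes/s.
Capacity = 256 × 1,048,576 = 268,435,456 bytes.
268,435,456 / 400,000 ≈ 671.09 s → 671 seconds.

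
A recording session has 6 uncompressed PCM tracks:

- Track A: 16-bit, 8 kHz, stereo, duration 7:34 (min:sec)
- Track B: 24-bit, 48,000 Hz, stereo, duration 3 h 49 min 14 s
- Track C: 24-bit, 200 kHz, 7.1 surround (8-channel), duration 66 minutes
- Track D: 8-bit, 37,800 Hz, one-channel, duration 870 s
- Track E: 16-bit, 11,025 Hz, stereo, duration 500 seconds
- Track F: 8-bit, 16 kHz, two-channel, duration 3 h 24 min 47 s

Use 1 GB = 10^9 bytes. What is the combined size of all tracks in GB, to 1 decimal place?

Track A: 7:34 (min:sec) = 454 s; 8,000 × 454 × 2 × 2 = 14,528,000 bytes.
Track B: 3 h 49 min 14 s = 13,754 s; 48,000 × 13,754 × 3 × 2 = 3,961,152,000 bytes.
Track C: 66 minutes = 3,960 s; 200,000 × 3,960 × 3 × 8 = 19,008,000,000 bytes.
Track D: 37,800 × 870 × 1 × 1 = 32,886,000 bytes.
Track E: 11,025 × 500 × 2 × 2 = 22,050,000 bytes.
Track F: 3 h 24 min 47 s = 12,287 s; 16,000 × 12,287 × 1 × 2 = 393,184,000 bytes.
Total = 23,431,800,000 bytes = 23.4 GB.

23.4 GB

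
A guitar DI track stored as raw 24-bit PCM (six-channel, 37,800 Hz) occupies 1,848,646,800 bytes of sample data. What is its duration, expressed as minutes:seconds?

45:17

Byte rate = 37,800 × 3 × 6 = 680,400 bytes/s.
Duration = 1,848,646,800 / 680,400 = 2,717 s.
2,717 s = 45:17.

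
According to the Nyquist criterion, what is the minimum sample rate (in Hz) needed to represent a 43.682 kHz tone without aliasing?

Minimum sample rate = 2 × 43,682 Hz = 87,364 Hz.

87,364 Hz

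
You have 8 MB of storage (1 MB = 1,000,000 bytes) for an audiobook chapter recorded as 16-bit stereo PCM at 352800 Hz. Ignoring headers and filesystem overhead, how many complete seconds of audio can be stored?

5 seconds

Uncompressed byte rate = 352,800 × 2 × 2 = 1,411,200 bytes/s.
Capacity = 8 × 1,000,000 = 8,000,000 bytes.
8,000,000 / 1,411,200 ≈ 5.67 s → 5 seconds.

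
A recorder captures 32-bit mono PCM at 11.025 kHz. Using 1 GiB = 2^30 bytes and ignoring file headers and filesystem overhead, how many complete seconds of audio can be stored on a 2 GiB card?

48,695 seconds

Uncompressed byte rate = 11,025 × 4 × 1 = 44,100 bytes/s.
Capacity = 2 × 1,073,741,824 = 2,147,483,648 bytes.
2,147,483,648 / 44,100 ≈ 48695.77 s → 48,695 seconds.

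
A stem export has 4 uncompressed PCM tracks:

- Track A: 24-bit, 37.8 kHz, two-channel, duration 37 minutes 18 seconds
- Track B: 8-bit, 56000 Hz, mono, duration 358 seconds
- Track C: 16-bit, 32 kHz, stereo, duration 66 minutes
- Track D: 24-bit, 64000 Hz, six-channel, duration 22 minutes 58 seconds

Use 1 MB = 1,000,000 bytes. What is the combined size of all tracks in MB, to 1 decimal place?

2622.0 MB

Track A: 37 minutes 18 seconds = 2,238 s; 37,800 × 2,238 × 3 × 2 = 507,578,400 bytes.
Track B: 56,000 × 358 × 1 × 1 = 20,048,000 bytes.
Track C: 66 minutes = 3,960 s; 32,000 × 3,960 × 2 × 2 = 506,880,000 bytes.
Track D: 22 minutes 58 seconds = 1,378 s; 64,000 × 1,378 × 3 × 6 = 1,587,456,000 bytes.
Total = 2,621,962,400 bytes = 2622.0 MB.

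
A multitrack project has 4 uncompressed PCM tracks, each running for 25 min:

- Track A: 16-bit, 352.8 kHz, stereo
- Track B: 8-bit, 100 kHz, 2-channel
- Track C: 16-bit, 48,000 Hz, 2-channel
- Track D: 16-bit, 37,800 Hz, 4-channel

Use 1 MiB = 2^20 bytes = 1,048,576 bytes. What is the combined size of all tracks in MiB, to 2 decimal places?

3012.08 MiB

25 min = 1,500 s.
Track A: 352,800 × 1,500 × 2 × 2 = 2,116,800,000 bytes.
Track B: 100,000 × 1,500 × 1 × 2 = 300,000,000 bytes.
Track C: 48,000 × 1,500 × 2 × 2 = 288,000,000 bytes.
Track D: 37,800 × 1,500 × 2 × 4 = 453,600,000 bytes.
Total = 3,158,400,000 bytes = 3012.08 MiB.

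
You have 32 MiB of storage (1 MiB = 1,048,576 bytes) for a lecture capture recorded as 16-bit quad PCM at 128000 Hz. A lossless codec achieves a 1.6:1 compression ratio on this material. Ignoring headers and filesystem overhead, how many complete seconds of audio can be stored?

Uncompressed byte rate = 128,000 × 2 × 4 = 1,024,000 bytes/s.
After 1.6:1 compression, effective rate ≈ 640000 bytes/s.
Capacity = 32 × 1,048,576 = 33,554,432 bytes.
33,554,432 / effective rate ≈ 52.43 s → 52 seconds.

52 seconds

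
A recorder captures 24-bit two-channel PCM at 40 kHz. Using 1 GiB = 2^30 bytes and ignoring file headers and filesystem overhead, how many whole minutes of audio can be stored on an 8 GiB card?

596 minutes

Uncompressed byte rate = 40,000 × 3 × 2 = 240,000 bytes/s.
Capacity = 8 × 1,073,741,824 = 8,589,934,592 bytes.
8,589,934,592 / 240,000 ≈ 35791.39 s → 596 minutes.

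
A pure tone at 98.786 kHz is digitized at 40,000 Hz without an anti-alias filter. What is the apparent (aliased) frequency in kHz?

18.786 kHz

Nyquist = 40,000/2 = 20,000 Hz; 98,786 Hz exceeds it.
Alias = |98,786 − 2×40,000| = |98,786 − 80,000| = 18,786 Hz = 18.786 kHz.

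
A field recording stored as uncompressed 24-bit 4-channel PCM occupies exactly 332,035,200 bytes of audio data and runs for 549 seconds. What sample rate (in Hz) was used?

50,400 Hz

Bytes = sample_rate × seconds × bytes_per_sample × channels.
sample_rate = 332,035,200 / (549 × 3 × 4) = 332,035,200 / 6,588 = 50,400 Hz.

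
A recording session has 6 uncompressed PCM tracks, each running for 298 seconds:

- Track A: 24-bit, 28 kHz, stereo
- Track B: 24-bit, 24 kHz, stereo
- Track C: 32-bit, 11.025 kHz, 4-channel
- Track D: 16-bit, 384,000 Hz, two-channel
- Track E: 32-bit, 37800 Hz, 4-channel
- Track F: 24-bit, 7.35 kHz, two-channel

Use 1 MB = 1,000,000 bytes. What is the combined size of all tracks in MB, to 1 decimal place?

Track A: 28,000 × 298 × 3 × 2 = 50,064,000 bytes.
Track B: 24,000 × 298 × 3 × 2 = 42,912,000 bytes.
Track C: 11,025 × 298 × 4 × 4 = 52,567,200 bytes.
Track D: 384,000 × 298 × 2 × 2 = 457,728,000 bytes.
Track E: 37,800 × 298 × 4 × 4 = 180,230,400 bytes.
Track F: 7,350 × 298 × 3 × 2 = 13,141,800 bytes.
Total = 796,643,400 bytes = 796.6 MB.

796.6 MB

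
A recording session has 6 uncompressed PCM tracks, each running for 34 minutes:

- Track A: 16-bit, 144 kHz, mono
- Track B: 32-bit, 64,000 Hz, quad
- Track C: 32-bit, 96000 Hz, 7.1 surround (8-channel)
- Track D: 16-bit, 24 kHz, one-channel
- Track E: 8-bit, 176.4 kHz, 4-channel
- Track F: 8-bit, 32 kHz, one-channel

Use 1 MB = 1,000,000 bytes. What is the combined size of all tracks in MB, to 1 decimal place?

10546.0 MB

34 minutes = 2,040 s.
Track A: 144,000 × 2,040 × 2 × 1 = 587,520,000 bytes.
Track B: 64,000 × 2,040 × 4 × 4 = 2,088,960,000 bytes.
Track C: 96,000 × 2,040 × 4 × 8 = 6,266,880,000 bytes.
Track D: 24,000 × 2,040 × 2 × 1 = 97,920,000 bytes.
Track E: 176,400 × 2,040 × 1 × 4 = 1,439,424,000 bytes.
Track F: 32,000 × 2,040 × 1 × 1 = 65,280,000 bytes.
Total = 10,545,984,000 bytes = 10546.0 MB.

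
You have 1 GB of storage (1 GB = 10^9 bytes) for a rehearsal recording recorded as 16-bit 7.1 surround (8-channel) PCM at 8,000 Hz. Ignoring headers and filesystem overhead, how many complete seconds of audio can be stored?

7,812 seconds

Uncompressed byte rate = 8,000 × 2 × 8 = 128,000 bytes/s.
Capacity = 1 × 1,000,000,000 = 1,000,000,000 bytes.
1,000,000,000 / 128,000 ≈ 7812.5 s → 7,812 seconds.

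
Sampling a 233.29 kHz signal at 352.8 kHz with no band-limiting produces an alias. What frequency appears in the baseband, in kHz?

Nyquist = 352,800/2 = 176,400 Hz; 233,290 Hz exceeds it.
Alias = |233,290 − 1×352,800| = |233,290 − 352,800| = 119,510 Hz = 119.51 kHz.

119.51 kHz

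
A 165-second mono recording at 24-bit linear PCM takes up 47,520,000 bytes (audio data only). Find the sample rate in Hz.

96,000 Hz

Bytes = sample_rate × seconds × bytes_per_sample × channels.
sample_rate = 47,520,000 / (165 × 3 × 1) = 47,520,000 / 495 = 96,000 Hz.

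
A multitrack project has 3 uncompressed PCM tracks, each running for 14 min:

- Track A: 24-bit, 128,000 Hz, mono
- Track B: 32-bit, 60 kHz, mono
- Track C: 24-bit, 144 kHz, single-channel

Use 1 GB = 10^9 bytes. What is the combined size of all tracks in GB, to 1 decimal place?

0.9 GB

14 min = 840 s.
Track A: 128,000 × 840 × 3 × 1 = 322,560,000 bytes.
Track B: 60,000 × 840 × 4 × 1 = 201,600,000 bytes.
Track C: 144,000 × 840 × 3 × 1 = 362,880,000 bytes.
Total = 887,040,000 bytes = 0.9 GB.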